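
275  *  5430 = 1493250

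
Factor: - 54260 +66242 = 2^1*3^1*1997^1 = 11982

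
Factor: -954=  - 2^1*3^2*53^1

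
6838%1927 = 1057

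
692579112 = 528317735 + 164261377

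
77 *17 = 1309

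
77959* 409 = 31885231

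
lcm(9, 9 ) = 9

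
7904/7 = 1129 + 1/7= 1129.14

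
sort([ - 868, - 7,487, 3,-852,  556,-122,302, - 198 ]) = [-868, - 852,-198, - 122, - 7,3,302, 487 , 556 ]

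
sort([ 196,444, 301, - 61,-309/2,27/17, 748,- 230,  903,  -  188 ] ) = [ - 230, - 188,-309/2, - 61, 27/17, 196, 301,  444, 748, 903 ] 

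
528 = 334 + 194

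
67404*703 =47385012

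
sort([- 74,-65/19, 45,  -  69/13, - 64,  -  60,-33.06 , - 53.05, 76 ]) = [-74 ,-64, - 60, - 53.05, - 33.06,  -  69/13, - 65/19, 45,76 ]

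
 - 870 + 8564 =7694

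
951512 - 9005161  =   - 8053649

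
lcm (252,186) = 7812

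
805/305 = 2+39/61 = 2.64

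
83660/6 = 41830/3 = 13943.33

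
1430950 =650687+780263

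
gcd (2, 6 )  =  2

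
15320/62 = 7660/31 = 247.10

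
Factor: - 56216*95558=  -  2^4*7027^1* 47779^1   =  - 5371888528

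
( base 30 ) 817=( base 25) BEC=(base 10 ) 7237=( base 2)1110001000101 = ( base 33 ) 6la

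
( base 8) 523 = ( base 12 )243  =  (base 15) 179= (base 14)1A3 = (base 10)339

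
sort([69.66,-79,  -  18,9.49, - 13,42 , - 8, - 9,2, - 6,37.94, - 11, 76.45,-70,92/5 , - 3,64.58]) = [ - 79, - 70, - 18,  -  13 , - 11, - 9, - 8, - 6, - 3,2,9.49, 92/5,37.94, 42, 64.58 , 69.66,76.45]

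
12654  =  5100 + 7554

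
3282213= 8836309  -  5554096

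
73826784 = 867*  85152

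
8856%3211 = 2434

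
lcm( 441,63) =441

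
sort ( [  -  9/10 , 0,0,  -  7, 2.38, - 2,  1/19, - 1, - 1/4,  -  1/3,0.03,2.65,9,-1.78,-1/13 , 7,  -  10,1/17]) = [-10,-7,  -  2,  -  1.78, - 1, - 9/10, - 1/3, - 1/4, - 1/13,0, 0,0.03, 1/19, 1/17, 2.38,2.65,  7 , 9] 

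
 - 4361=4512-8873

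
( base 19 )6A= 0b1111100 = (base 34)3M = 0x7c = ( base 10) 124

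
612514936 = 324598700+287916236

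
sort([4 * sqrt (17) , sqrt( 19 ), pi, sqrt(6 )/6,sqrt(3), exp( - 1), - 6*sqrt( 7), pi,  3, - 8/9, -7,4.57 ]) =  [ - 6*sqrt(7), - 7, - 8/9,  exp( - 1 ),sqrt( 6) /6,sqrt( 3 ), 3, pi,pi, sqrt(19 ),  4.57 , 4 * sqrt (17)]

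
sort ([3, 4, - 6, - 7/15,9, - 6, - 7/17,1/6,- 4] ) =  [ - 6, -6,-4, - 7/15, - 7/17, 1/6, 3,4,9]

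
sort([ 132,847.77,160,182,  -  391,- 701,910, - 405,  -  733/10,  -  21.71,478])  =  [  -  701,-405, - 391, - 733/10,  -  21.71, 132,160, 182,478, 847.77,910]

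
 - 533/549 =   -  1 + 16/549 = - 0.97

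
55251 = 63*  877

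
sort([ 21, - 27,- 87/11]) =[ - 27, - 87/11,21]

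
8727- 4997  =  3730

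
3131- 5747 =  -2616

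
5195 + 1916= 7111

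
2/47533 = 2/47533 = 0.00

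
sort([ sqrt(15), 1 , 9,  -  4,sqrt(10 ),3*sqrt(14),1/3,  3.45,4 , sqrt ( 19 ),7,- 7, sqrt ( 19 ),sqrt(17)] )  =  [ - 7, - 4,1/3,1,sqrt(10),3.45, sqrt(15 ),4 , sqrt(17),sqrt (19) , sqrt(19 ), 7,9, 3*sqrt ( 14 )]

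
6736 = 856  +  5880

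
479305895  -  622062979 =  - 142757084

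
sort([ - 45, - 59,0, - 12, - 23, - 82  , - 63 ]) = [ - 82, - 63, - 59, - 45, - 23, - 12,  0 ]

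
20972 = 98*214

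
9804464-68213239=-58408775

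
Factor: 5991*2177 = 13042407 = 3^1*7^1*311^1 * 1997^1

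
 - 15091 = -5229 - 9862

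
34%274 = 34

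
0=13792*0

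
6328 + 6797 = 13125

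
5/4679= 5/4679 = 0.00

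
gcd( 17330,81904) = 2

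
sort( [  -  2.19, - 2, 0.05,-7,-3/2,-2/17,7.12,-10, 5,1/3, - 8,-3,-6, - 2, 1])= [ - 10, - 8, - 7,-6, - 3,-2.19,-2, - 2,-3/2,-2/17,0.05,1/3,1,5, 7.12] 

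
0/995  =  0 = 0.00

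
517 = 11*47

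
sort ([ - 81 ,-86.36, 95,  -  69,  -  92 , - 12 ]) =[ - 92, -86.36, - 81, - 69, - 12, 95 ] 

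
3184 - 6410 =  - 3226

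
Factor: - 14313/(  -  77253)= 11^ (-1)*13^1*367^1*2341^( - 1 ) = 4771/25751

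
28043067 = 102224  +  27940843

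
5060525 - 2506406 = 2554119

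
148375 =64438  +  83937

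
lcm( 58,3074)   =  3074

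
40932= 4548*9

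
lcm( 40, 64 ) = 320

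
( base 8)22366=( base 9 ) 13873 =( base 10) 9462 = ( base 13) 43cb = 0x24f6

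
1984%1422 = 562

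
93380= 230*406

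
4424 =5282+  - 858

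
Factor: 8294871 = 3^1 * 13^1*53^1*4013^1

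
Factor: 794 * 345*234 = 64099620= 2^2*3^3 *5^1*13^1*23^1*397^1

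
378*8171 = 3088638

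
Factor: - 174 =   -  2^1*3^1*29^1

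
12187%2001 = 181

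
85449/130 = 657 + 3/10  =  657.30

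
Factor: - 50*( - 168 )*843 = 7081200 = 2^4*3^2 * 5^2*7^1*281^1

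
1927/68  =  1927/68 = 28.34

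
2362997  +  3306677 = 5669674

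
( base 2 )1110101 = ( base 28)45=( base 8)165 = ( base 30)3r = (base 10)117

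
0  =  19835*0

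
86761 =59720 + 27041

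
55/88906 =55/88906 = 0.00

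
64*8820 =564480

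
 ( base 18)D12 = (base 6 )31332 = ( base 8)10210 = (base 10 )4232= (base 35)3fw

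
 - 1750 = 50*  ( - 35) 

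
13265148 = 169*78492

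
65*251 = 16315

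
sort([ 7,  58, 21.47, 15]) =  [7 , 15, 21.47,58]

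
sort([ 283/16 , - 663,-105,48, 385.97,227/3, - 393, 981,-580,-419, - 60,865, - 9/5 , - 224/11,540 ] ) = [ - 663,  -  580, -419, - 393,-105, - 60, - 224/11,-9/5,283/16,48,227/3,  385.97, 540,865,981]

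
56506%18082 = 2260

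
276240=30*9208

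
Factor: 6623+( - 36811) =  - 2^2*7547^1 = - 30188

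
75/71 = 1+4/71 = 1.06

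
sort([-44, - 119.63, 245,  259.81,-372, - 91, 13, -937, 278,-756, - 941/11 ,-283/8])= [ - 937,- 756 ,  -  372, -119.63 , -91, - 941/11,  -  44, - 283/8,13,245 , 259.81,  278] 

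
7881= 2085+5796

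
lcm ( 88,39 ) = 3432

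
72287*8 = 578296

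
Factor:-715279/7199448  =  - 2^( - 3) * 3^ ( - 1)*421^1*1699^1 * 299977^(- 1)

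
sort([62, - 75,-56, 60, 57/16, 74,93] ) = [-75, - 56, 57/16, 60, 62,74, 93 ]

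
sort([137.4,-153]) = [ - 153, 137.4 ]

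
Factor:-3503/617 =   -  31^1*113^1*617^(  -  1) 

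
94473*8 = 755784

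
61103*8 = 488824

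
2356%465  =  31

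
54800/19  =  54800/19 = 2884.21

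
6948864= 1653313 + 5295551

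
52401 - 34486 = 17915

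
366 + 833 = 1199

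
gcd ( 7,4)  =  1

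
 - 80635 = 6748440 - 6829075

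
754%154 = 138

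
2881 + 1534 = 4415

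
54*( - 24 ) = -1296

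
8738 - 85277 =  - 76539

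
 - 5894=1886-7780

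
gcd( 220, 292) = 4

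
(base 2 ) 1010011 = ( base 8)123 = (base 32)2J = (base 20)43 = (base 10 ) 83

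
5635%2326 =983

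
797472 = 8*99684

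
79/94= 79/94 = 0.84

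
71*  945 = 67095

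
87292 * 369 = 32210748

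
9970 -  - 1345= 11315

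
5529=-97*( -57)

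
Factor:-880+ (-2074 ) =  - 2954 = - 2^1 * 7^1 * 211^1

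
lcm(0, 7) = 0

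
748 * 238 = 178024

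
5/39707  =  5/39707  =  0.00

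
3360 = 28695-25335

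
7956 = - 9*(- 884) 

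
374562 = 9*41618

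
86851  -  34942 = 51909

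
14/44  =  7/22 = 0.32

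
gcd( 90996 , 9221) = 1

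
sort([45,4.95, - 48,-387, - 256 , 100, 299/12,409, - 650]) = [-650, - 387, - 256, - 48,4.95, 299/12 , 45,100,409]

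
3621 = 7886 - 4265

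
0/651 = 0 = 0.00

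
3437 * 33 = 113421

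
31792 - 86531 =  - 54739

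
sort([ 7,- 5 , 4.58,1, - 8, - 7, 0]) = [-8 ,-7, - 5, 0, 1,  4.58, 7 ]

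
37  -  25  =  12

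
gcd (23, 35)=1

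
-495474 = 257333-752807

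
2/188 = 1/94 = 0.01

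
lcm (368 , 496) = 11408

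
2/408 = 1/204 = 0.00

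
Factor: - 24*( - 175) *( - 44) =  - 184800 = -2^5*3^1 * 5^2*7^1 * 11^1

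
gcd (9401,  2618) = 119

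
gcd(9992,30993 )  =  1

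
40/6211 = 40/6211 = 0.01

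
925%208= 93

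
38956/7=38956/7  =  5565.14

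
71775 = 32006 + 39769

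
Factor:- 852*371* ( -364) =115057488=   2^4*3^1 * 7^2* 13^1*53^1  *71^1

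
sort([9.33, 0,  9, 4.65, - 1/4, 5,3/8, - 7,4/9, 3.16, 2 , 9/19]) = [ - 7, - 1/4  ,  0,3/8,4/9,9/19, 2,3.16, 4.65,5,  9,9.33 ] 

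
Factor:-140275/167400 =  - 181/216  =  -2^(-3 )*3^ ( - 3 )*181^1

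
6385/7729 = 6385/7729  =  0.83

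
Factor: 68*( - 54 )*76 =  - 2^5*3^3*17^1*19^1 = - 279072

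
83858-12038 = 71820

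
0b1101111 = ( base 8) 157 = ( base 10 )111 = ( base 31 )3I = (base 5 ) 421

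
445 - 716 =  - 271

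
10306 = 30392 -20086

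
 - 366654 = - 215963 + -150691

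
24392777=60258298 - 35865521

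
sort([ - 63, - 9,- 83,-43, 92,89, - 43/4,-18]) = [-83, - 63, - 43,-18,-43/4, - 9, 89,92]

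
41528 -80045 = - 38517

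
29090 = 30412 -1322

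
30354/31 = 979+5/31 = 979.16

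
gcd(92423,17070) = 1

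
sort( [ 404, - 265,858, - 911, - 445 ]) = [ - 911, - 445, - 265,404, 858] 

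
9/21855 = 3/7285=0.00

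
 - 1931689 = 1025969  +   - 2957658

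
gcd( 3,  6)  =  3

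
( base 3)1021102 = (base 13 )566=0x3a1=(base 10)929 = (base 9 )1242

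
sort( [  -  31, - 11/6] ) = [ - 31, - 11/6]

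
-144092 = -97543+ - 46549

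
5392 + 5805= 11197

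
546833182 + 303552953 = 850386135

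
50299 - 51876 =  - 1577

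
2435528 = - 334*( - 7292)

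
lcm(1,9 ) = 9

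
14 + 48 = 62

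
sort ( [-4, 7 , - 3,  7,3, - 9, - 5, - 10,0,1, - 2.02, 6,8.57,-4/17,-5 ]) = [ - 10 , - 9, - 5, - 5,-4,- 3,-2.02 ,  -  4/17,0,1,3, 6,7, 7,8.57]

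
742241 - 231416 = 510825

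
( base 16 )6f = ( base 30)3l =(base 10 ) 111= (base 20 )5b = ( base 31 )3I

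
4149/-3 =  - 1383 + 0/1= -1383.00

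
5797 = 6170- 373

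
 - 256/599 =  - 1 + 343/599 = - 0.43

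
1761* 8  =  14088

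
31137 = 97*321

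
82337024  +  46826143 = 129163167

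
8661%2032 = 533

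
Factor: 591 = 3^1*197^1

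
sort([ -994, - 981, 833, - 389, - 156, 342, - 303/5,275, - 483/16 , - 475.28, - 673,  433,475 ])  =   [- 994, - 981, - 673, - 475.28, - 389, - 156, - 303/5,  -  483/16,275,342,433,475  ,  833 ]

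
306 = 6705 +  - 6399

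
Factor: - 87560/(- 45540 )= 2^1 * 3^(-2) * 23^( - 1)*199^1 =398/207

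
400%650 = 400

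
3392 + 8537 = 11929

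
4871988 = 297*16404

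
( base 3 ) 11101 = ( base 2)1110110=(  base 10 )118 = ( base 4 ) 1312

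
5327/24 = 221 + 23/24 =221.96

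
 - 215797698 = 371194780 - 586992478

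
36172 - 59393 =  -23221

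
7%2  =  1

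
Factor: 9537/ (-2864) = - 2^( - 4 ) * 3^1*11^1*17^2*179^( - 1)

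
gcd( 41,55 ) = 1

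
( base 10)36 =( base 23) 1d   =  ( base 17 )22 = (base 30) 16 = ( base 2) 100100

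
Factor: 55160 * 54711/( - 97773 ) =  - 2^3 *3^1*5^1*  7^1 * 13^(-1) * 23^ (-1)*109^( - 1 )*197^1*6079^1 = - 1005952920/32591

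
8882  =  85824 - 76942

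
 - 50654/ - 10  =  5065 + 2/5=5065.40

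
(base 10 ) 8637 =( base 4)2012331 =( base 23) G7C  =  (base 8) 20675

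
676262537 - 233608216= 442654321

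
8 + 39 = 47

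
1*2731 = 2731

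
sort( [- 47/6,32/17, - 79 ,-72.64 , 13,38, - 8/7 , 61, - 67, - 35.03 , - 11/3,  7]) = [ - 79,-72.64 , - 67 , - 35.03, - 47/6, - 11/3, - 8/7,32/17 , 7,13, 38 , 61]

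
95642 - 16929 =78713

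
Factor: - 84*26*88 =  - 2^6*3^1*7^1* 11^1*13^1 = - 192192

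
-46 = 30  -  76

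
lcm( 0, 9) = 0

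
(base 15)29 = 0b100111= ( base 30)19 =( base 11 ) 36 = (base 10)39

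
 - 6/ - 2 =3/1 = 3.00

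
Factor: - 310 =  - 2^1*5^1 * 31^1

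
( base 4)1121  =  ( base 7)155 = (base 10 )89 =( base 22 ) 41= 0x59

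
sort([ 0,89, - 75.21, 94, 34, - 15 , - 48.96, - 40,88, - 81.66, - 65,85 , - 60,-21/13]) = [ - 81.66, - 75.21, - 65,-60, - 48.96, - 40, - 15, - 21/13,0,34,85,88,89, 94 ] 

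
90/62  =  45/31 =1.45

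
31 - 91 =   -  60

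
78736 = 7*11248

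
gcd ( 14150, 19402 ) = 2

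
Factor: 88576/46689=2^9*3^ (-1)*79^( - 1) * 173^1*197^( - 1)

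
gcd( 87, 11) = 1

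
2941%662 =293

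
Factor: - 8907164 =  - 2^2*7^1 * 23^1 * 13831^1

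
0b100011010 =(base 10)282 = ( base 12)1b6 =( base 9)343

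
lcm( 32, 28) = 224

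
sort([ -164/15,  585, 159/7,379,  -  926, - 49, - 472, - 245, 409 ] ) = [  -  926,-472,-245,-49,  -  164/15, 159/7,379,409,585]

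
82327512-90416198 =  - 8088686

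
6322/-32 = -3161/16 =-  197.56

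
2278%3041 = 2278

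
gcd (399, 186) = 3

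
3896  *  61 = 237656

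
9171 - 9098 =73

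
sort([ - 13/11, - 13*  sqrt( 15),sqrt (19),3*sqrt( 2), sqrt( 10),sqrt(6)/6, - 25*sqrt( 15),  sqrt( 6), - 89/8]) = [ - 25*sqrt( 15 ),-13*sqrt (15), - 89/8, - 13/11,sqrt( 6)/6, sqrt(6),sqrt( 10) , 3*sqrt( 2) , sqrt( 19) ] 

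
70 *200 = 14000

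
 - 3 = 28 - 31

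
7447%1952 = 1591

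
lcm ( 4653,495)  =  23265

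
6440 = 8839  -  2399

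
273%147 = 126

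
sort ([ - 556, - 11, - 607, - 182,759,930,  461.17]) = [ - 607, - 556, - 182, - 11, 461.17, 759,930]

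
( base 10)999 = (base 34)TD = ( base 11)829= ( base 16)3E7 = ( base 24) 1hf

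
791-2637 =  - 1846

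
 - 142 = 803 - 945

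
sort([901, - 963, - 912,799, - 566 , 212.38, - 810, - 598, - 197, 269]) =[-963,- 912, - 810, - 598,-566, - 197, 212.38 , 269,799,901]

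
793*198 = 157014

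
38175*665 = 25386375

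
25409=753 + 24656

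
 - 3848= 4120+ - 7968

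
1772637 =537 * 3301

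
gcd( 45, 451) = 1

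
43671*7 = 305697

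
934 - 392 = 542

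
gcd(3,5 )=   1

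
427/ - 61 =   -  7+0/1 = - 7.00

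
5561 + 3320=8881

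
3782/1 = 3782 = 3782.00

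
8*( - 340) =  - 2720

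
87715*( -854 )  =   - 74908610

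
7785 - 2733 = 5052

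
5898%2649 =600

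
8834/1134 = 7 + 64/81 = 7.79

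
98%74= 24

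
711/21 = 237/7 = 33.86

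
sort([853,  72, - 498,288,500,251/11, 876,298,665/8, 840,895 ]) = [ - 498, 251/11,  72 , 665/8,288,298,500, 840,853,876,895 ] 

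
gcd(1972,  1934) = 2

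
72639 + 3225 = 75864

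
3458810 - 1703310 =1755500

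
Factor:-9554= - 2^1*17^1*281^1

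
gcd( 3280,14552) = 8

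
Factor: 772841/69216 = 2^( -5 )*3^(-1 )*7^( - 1)*59^1 * 103^(-1 )*13099^1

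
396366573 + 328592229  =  724958802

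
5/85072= 5/85072 =0.00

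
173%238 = 173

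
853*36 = 30708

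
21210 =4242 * 5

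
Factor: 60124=2^2*15031^1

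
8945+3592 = 12537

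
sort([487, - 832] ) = [-832,487 ]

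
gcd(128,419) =1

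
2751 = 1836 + 915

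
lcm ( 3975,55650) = 55650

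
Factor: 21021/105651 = 3^( - 2)* 7^1 *11^1* 43^( - 1) = 77/387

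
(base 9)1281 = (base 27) 18J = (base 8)1704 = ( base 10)964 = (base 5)12324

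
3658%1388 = 882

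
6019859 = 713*8443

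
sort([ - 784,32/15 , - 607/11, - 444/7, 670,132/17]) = [ - 784, - 444/7, - 607/11,32/15 , 132/17 , 670]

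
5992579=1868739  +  4123840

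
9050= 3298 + 5752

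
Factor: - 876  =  - 2^2*3^1 * 73^1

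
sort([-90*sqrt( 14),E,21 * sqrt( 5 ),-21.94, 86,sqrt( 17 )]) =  [ - 90  *sqrt( 14), -21.94, E,sqrt( 17 ), 21*sqrt( 5), 86 ]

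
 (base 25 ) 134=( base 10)704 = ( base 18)232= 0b1011000000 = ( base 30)NE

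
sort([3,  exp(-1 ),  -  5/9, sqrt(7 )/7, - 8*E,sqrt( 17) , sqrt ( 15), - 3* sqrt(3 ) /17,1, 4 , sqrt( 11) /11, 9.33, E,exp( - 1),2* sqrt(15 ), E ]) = [ - 8*E,-5/9, - 3*sqrt(3)/17,sqrt( 11 )/11,exp(  -  1), exp( - 1), sqrt(7 ) /7, 1,E,E , 3, sqrt(15 ), 4,sqrt(17),  2*sqrt( 15),9.33 ] 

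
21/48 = 7/16 = 0.44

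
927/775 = 927/775 = 1.20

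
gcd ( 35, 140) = 35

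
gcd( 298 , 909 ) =1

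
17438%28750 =17438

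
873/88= 9 + 81/88= 9.92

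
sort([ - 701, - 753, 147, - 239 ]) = [ - 753, - 701, - 239, 147]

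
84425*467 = 39426475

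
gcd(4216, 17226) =2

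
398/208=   1+95/104=1.91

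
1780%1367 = 413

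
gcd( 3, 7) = 1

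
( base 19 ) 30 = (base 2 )111001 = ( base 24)29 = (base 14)41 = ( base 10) 57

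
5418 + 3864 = 9282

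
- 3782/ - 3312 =1891/1656 = 1.14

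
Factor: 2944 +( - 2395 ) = 549 = 3^2*61^1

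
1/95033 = 1/95033 =0.00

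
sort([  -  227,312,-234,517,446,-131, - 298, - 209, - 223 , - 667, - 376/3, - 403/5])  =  [  -  667, - 298, -234, - 227,  -  223, - 209 , - 131,-376/3, - 403/5,312,446,517]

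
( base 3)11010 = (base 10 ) 111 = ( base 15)76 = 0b1101111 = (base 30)3L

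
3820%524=152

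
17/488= 17/488  =  0.03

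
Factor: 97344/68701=2^6*3^2 * 13^2 * 23^(-1)*29^(- 1)*103^(-1)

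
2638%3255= 2638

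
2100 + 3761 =5861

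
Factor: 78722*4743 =373378446 = 2^1 * 3^2*7^1*17^1 * 31^1*5623^1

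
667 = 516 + 151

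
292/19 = 15 + 7/19  =  15.37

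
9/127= 9/127 = 0.07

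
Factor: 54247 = 17^1*3191^1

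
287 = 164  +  123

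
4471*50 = 223550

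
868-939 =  - 71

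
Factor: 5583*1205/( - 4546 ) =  - 6727515/4546  =  - 2^( - 1)*3^1*5^1*241^1*1861^1*2273^( -1 ) 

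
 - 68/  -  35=1 +33/35 = 1.94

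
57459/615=19153/205  =  93.43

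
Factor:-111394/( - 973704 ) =2^(-2)*3^(-1)  *29^(-1) *1399^( -1) * 55697^1 = 55697/486852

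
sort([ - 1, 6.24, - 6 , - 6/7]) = [ - 6, - 1, - 6/7, 6.24 ] 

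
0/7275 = 0  =  0.00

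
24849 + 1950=26799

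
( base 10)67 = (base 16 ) 43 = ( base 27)2d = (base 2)1000011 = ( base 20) 37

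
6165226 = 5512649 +652577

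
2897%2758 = 139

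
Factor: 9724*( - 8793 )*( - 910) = 2^3*3^2 * 5^1*7^1*11^1*13^2*17^1*977^1 = 77807850120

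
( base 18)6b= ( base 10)119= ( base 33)3k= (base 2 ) 1110111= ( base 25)4J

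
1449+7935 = 9384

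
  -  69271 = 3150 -72421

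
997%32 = 5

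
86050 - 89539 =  - 3489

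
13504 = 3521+9983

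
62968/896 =70 + 31/112 = 70.28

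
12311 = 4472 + 7839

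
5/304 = 5/304=0.02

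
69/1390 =69/1390 =0.05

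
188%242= 188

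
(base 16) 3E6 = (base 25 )1en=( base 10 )998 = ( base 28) 17I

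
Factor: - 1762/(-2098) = 881/1049 = 881^1*1049^(-1)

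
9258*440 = 4073520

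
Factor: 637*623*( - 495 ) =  - 3^2 *5^1*7^3*11^1*13^1*89^1 = -  196441245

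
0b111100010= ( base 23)km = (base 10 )482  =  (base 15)222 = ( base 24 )K2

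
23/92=1/4 = 0.25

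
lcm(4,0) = 0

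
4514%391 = 213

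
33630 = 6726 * 5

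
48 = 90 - 42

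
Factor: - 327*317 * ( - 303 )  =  3^2*101^1*109^1*317^1 = 31408677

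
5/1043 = 5/1043 = 0.00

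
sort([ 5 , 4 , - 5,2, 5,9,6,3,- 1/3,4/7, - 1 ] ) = [ - 5, - 1, - 1/3, 4/7,2,  3, 4,  5, 5,  6, 9 ] 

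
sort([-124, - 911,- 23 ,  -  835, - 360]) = [ - 911,- 835, - 360, - 124, - 23 ]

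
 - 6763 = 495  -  7258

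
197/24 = 197/24 = 8.21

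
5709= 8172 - 2463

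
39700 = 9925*4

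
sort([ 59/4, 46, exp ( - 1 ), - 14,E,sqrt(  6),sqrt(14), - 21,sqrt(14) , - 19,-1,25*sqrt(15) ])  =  [  -  21, - 19, - 14, - 1, exp (-1),sqrt( 6),E,sqrt(14),sqrt( 14 ), 59/4,46,25 * sqrt(15 )] 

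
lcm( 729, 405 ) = 3645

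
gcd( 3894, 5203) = 11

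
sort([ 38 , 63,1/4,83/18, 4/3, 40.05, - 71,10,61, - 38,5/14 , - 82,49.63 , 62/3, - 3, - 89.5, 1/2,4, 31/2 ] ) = [ - 89.5, - 82,-71,  -  38, - 3, 1/4, 5/14, 1/2,  4/3,4,83/18, 10, 31/2,62/3,  38,40.05, 49.63  ,  61,63]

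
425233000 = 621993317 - 196760317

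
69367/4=17341+3/4= 17341.75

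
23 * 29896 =687608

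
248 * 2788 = 691424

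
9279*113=1048527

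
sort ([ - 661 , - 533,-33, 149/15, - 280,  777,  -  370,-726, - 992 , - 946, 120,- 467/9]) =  [ - 992,- 946,- 726,-661,  -  533, - 370, - 280 ,-467/9,  -  33,149/15, 120,777 ]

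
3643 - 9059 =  - 5416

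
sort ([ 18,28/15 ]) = [28/15, 18 ] 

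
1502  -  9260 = - 7758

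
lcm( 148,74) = 148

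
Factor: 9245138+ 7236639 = 16481777 = 13^1*23^1*199^1*277^1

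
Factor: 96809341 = 96809341^1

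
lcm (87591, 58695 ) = 5693415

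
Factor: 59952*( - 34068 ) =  - 2^6*3^2*17^1*167^1*1249^1=- 2042444736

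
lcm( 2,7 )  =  14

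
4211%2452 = 1759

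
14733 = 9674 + 5059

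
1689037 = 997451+691586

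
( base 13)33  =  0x2a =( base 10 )42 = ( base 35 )17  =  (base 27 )1F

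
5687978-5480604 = 207374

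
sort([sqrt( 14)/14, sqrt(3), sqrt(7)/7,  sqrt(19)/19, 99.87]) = [ sqrt( 19 )/19,sqrt(14 )/14, sqrt (7) /7,sqrt( 3),99.87]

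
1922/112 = 961/56 = 17.16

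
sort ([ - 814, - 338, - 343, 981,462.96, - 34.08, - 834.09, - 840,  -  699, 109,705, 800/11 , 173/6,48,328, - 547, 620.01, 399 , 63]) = [ - 840, - 834.09, - 814, - 699, - 547, - 343, - 338 ,  -  34.08,  173/6,48 , 63 , 800/11,109,  328, 399, 462.96,620.01,  705, 981 ] 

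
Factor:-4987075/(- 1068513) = 3^ ( - 1)*5^2*199483^1*356171^( - 1)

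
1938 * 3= 5814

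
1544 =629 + 915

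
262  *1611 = 422082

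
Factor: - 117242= - 2^1 * 31^2*61^1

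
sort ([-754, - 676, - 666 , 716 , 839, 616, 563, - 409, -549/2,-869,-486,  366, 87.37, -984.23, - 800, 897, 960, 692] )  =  [- 984.23,-869, - 800, - 754, - 676,-666,  -  486, - 409,-549/2, 87.37, 366, 563,616, 692, 716,  839,897, 960]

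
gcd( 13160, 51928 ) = 8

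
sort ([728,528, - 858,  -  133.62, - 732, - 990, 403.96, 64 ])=[ - 990, - 858, - 732,  -  133.62,64 , 403.96, 528, 728] 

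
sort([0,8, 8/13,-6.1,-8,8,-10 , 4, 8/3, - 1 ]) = [-10, -8, - 6.1, - 1 , 0 , 8/13 , 8/3,4, 8,8 ]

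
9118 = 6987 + 2131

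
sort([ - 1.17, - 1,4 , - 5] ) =[ - 5, - 1.17, - 1,4]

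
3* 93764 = 281292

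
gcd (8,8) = 8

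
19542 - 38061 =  - 18519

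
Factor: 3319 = 3319^1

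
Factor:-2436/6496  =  -2^ (-3 ) * 3^1=- 3/8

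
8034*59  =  474006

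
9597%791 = 105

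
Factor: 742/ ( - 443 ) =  - 2^1*7^1*53^1*443^( - 1 )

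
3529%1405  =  719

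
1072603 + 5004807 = 6077410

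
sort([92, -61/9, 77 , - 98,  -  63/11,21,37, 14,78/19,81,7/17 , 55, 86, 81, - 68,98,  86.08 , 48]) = [ - 98, - 68 , -61/9,-63/11,7/17,78/19,14,21,37,  48,55,77, 81,81, 86, 86.08,92,98] 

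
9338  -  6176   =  3162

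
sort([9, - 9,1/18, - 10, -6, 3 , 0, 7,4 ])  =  [ - 10,-9,  -  6,  0, 1/18 , 3, 4, 7,9]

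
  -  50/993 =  - 50/993 = - 0.05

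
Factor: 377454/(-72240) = -2^(-3)*5^(  -  1)*11^1*19^1 = -  209/40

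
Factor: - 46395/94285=-3^2*109^( -1 )*173^ (-1 )*1031^1=-  9279/18857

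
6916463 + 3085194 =10001657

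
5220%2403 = 414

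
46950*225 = 10563750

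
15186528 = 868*17496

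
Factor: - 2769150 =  - 2^1 * 3^1*5^2*18461^1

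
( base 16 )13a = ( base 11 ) 266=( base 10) 314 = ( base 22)E6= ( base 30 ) ae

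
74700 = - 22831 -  - 97531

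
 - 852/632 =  - 2+103/158 =- 1.35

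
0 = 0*86193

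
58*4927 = 285766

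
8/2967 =8/2967 = 0.00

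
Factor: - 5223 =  - 3^1*1741^1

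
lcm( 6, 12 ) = 12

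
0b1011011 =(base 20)4b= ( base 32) 2r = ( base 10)91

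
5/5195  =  1/1039  =  0.00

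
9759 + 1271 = 11030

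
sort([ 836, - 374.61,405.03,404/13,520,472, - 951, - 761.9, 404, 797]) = [ - 951, - 761.9, - 374.61,404/13,404,405.03, 472, 520,797,836]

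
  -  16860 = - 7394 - 9466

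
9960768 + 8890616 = 18851384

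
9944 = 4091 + 5853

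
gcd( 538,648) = 2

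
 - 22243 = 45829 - 68072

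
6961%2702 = 1557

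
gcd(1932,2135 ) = 7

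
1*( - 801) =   -  801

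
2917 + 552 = 3469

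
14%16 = 14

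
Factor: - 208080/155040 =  - 51/38 = - 2^ ( - 1)*3^1*17^1*19^( - 1)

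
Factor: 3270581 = 3270581^1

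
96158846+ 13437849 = 109596695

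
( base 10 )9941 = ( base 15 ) 2e2b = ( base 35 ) 841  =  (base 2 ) 10011011010101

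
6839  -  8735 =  - 1896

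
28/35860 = 7/8965 = 0.00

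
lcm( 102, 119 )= 714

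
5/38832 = 5/38832= 0.00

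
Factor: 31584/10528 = 3  =  3^1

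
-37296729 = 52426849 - 89723578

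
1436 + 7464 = 8900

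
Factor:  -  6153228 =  - 2^2*3^2*59^1*2897^1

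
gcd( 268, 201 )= 67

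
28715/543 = 28715/543 = 52.88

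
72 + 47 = 119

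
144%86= 58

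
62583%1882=477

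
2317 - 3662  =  -1345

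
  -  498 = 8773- 9271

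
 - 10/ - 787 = 10/787 = 0.01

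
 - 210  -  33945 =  - 34155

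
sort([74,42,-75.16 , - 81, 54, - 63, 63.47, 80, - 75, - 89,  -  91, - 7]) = [ -91, - 89, - 81, - 75.16, - 75, - 63, - 7,42, 54, 63.47, 74, 80 ]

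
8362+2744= 11106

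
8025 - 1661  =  6364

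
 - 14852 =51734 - 66586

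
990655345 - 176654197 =814001148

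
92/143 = 92/143 = 0.64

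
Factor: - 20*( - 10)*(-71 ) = -2^3*5^2*71^1= - 14200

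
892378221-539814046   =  352564175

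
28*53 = 1484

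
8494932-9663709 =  - 1168777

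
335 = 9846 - 9511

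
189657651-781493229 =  - 591835578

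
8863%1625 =738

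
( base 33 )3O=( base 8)173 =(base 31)3u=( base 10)123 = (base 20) 63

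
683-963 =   -  280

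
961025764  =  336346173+624679591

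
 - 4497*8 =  - 35976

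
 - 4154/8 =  - 520 + 3/4 = - 519.25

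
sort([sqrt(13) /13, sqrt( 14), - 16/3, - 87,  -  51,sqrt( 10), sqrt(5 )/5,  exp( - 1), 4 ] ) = [ - 87, - 51,  -  16/3, sqrt(13)/13,exp( - 1 ),sqrt(5)/5, sqrt(10 ), sqrt(14 ), 4 ]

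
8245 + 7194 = 15439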